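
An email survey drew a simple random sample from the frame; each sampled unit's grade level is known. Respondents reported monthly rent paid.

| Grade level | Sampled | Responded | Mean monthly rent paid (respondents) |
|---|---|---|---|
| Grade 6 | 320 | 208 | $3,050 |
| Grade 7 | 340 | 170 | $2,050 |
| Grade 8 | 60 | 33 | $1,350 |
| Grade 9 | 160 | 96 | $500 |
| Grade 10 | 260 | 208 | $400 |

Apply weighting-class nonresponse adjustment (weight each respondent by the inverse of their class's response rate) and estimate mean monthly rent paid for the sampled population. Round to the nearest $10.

$1,700

Response rates by class: Grade 6 208/320 = 65%, Grade 7 170/340 = 50%, Grade 8 33/60 = 55%, Grade 9 96/160 = 60%, Grade 10 208/260 = 80%.
Weighting each respondent by the inverse class response rate inflates each class back to its sampled size, so the class weight is n_sampled:
  Grade 6: 320 × 3050 = 976,000
  Grade 7: 340 × 2050 = 697,000
  Grade 8: 60 × 1350 = 81,000
  Grade 9: 160 × 500 = 80,000
  Grade 10: 260 × 400 = 104,000
Adjusted estimate = 1,938,000 / 1,140 = 1700 → $1,700.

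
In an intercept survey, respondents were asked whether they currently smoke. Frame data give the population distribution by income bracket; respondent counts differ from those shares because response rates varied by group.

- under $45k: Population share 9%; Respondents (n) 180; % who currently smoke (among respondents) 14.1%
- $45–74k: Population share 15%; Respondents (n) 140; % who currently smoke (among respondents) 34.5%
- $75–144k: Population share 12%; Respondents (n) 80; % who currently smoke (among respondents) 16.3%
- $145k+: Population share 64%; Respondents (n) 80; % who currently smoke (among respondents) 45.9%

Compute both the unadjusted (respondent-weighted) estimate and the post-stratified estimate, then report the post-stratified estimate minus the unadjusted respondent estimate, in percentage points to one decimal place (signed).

+12.1 percentage points

Unadjusted (pooled respondent) estimate weights by respondent counts:
  (180/480)×14.1 + (140/480)×34.5 + (80/480)×16.3 + (80/480)×45.9 = 25.7167%
Post-stratified estimate weights by population shares:
  0.09×14.1 + 0.15×34.5 + 0.12×16.3 + 0.64×45.9 = 37.776%
Difference = 37.776 − 25.7167 = 12.0593 pp.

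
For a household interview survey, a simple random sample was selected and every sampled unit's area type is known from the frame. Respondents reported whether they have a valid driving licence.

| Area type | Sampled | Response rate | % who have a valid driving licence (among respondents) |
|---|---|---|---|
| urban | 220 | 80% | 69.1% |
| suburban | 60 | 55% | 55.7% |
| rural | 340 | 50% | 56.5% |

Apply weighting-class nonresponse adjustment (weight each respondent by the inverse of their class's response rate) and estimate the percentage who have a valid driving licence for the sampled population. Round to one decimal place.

Inverse-response-rate weighting restores each class to its sampled count, so class totals weight by n_sampled:
  urban: 220 × 69.1 = 15202
  suburban: 60 × 55.7 = 3342
  rural: 340 × 56.5 = 19,210
Adjusted estimate = 37,754 / 620 = 60.8935 → 60.9%.

60.9%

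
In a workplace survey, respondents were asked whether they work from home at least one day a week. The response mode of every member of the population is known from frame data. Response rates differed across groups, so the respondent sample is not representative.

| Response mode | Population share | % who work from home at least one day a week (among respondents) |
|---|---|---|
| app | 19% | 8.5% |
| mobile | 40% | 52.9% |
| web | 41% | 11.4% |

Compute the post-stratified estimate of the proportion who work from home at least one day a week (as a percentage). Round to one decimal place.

Reweight to the known response mode distribution:
  app: 0.19 × 8.5 = 1.615
  mobile: 0.4 × 52.9 = 21.16
  web: 0.41 × 11.4 = 4.674
Post-stratified estimate = 27.449 → 27.4%.

27.4%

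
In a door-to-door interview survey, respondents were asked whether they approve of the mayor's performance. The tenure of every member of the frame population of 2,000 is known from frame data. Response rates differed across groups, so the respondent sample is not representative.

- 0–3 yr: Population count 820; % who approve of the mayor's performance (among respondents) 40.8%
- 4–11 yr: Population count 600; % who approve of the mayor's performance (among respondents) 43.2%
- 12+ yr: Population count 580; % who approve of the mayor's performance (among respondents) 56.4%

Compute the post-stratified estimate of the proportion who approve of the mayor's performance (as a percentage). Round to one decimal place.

46.0%

Each cell contributes population-share × respondent value:
  0–3 yr: (820/2,000) × 40.8 = 16.728
  4–11 yr: (600/2,000) × 43.2 = 12.96
  12+ yr: (580/2,000) × 56.4 = 16.356
Post-stratified estimate = 46.044 → 46.0%.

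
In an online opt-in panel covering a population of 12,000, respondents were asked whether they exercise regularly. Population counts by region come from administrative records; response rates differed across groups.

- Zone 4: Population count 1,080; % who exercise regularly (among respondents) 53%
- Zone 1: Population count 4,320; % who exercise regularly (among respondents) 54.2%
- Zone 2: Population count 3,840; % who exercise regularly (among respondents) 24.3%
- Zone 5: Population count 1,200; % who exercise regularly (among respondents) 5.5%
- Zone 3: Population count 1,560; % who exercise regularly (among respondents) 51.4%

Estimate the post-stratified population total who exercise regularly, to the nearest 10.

4,710

Each cell contributes its population count × the respondent rate:
  Zone 4: 1,080 × 53% = 572.4
  Zone 1: 4,320 × 54.2% = 2341.44
  Zone 2: 3,840 × 24.3% = 933.12
  Zone 5: 1,200 × 5.5% = 66
  Zone 3: 1,560 × 51.4% = 801.84
Estimated total = 4714.8 → 4,710.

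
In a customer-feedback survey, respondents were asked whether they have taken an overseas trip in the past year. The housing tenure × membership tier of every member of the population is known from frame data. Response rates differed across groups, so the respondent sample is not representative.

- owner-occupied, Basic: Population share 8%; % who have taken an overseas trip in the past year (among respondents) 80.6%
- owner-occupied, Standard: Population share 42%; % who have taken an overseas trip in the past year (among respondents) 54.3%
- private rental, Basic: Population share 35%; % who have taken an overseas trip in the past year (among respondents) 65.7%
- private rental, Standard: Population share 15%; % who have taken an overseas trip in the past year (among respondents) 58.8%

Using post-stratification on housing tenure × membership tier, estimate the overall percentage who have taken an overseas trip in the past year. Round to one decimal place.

61.1%

Each cell contributes population-share × respondent value:
  owner-occupied, Basic: 0.08 × 80.6 = 6.448
  owner-occupied, Standard: 0.42 × 54.3 = 22.806
  private rental, Basic: 0.35 × 65.7 = 22.995
  private rental, Standard: 0.15 × 58.8 = 8.82
Post-stratified estimate = 61.069 → 61.1%.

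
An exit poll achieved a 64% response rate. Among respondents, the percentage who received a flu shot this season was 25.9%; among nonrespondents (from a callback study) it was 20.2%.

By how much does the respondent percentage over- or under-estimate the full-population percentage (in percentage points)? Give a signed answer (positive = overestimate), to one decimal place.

+2.1 percentage points

Nonresponse fraction = 1 − 0.64 = 0.36.
Bias = (nonresponse fraction) × (respondent percentage − nonrespondent percentage)
     = 0.36 × (25.9 − 20.2) = 0.36 × 5.7 = 2.052.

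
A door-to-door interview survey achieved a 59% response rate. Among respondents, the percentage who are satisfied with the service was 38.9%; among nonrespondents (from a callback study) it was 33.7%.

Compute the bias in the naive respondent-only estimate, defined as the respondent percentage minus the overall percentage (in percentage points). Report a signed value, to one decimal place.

Nonresponse fraction = 1 − 0.59 = 0.41.
Bias = (nonresponse fraction) × (respondent percentage − nonrespondent percentage)
     = 0.41 × (38.9 − 33.7) = 0.41 × 5.2 = 2.132.

+2.1 percentage points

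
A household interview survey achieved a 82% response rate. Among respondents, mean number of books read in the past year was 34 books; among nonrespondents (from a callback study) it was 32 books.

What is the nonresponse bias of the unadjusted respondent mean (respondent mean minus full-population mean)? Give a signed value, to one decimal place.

+0.4

Nonresponse fraction = 1 − 0.82 = 0.18.
Bias = (nonresponse fraction) × (respondent mean − nonrespondent mean)
     = 0.18 × (34 − 32) = 0.18 × 2 = 0.36.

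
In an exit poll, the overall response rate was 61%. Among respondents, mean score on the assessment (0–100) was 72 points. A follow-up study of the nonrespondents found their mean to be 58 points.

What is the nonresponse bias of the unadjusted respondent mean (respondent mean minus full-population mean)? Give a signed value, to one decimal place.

Nonresponse fraction = 1 − 0.61 = 0.39.
Bias = (nonresponse fraction) × (respondent mean − nonrespondent mean)
     = 0.39 × (72 − 58) = 0.39 × 14 = 5.46.

+5.5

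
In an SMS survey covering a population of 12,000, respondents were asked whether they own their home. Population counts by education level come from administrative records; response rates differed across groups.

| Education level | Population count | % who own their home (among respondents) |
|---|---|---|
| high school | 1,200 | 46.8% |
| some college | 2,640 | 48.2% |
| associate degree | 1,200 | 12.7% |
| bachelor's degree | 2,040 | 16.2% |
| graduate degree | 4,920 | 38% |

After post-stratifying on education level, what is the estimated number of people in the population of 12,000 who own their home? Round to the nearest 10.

Each cell contributes its population count × the respondent rate:
  high school: 1,200 × 46.8% = 561.6
  some college: 2,640 × 48.2% = 1272.48
  associate degree: 1,200 × 12.7% = 152.4
  bachelor's degree: 2,040 × 16.2% = 330.48
  graduate degree: 4,920 × 38% = 1869.6
Estimated total = 4186.56 → 4,190.

4,190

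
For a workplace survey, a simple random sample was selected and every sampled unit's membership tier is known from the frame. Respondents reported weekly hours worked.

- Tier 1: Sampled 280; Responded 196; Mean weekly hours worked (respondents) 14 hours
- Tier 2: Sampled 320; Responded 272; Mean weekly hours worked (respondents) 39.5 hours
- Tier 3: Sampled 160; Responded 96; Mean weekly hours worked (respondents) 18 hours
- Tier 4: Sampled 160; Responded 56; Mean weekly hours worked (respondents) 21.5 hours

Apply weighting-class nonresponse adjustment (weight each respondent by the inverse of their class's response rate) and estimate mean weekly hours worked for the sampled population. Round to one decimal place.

24.9

Response rates by class: Tier 1 196/280 = 70%, Tier 2 272/320 = 85%, Tier 3 96/160 = 60%, Tier 4 56/160 = 35%.
Weighting each respondent by the inverse class response rate inflates each class back to its sampled size, so the class weight is n_sampled:
  Tier 1: 280 × 14 = 3920
  Tier 2: 320 × 39.5 = 12,640
  Tier 3: 160 × 18 = 2880
  Tier 4: 160 × 21.5 = 3440
Adjusted estimate = 22,880 / 920 = 24.8696 → 24.9.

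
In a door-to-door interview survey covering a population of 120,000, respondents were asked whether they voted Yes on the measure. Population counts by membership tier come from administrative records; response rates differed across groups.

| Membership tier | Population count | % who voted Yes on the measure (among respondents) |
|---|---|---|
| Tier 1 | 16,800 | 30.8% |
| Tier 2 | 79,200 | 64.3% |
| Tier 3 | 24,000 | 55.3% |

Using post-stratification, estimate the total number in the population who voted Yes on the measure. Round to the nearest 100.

Apply each group's respondent rate to its population count:
  Tier 1: 16,800 × 30.8% = 5174.4
  Tier 2: 79,200 × 64.3% = 50925.6
  Tier 3: 24,000 × 55.3% = 13,272
Estimated total = 69,372 → 69,400.

69,400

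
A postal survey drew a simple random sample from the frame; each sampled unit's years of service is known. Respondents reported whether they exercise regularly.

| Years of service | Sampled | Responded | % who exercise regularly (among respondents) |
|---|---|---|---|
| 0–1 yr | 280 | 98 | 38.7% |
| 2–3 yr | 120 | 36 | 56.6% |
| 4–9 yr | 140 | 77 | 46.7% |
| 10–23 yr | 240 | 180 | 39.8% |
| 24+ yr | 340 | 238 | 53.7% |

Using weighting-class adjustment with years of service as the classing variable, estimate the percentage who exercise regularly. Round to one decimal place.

46.4%

Response rates by class: 0–1 yr 98/280 = 35%, 2–3 yr 36/120 = 30%, 4–9 yr 77/140 = 55%, 10–23 yr 180/240 = 75%, 24+ yr 238/340 = 70%.
Inverse-response-rate weighting restores each class to its sampled count, so class totals weight by n_sampled:
  0–1 yr: 280 × 38.7 = 10,836
  2–3 yr: 120 × 56.6 = 6792
  4–9 yr: 140 × 46.7 = 6538
  10–23 yr: 240 × 39.8 = 9552
  24+ yr: 340 × 53.7 = 18,258
Adjusted estimate = 51,976 / 1,120 = 46.4071 → 46.4%.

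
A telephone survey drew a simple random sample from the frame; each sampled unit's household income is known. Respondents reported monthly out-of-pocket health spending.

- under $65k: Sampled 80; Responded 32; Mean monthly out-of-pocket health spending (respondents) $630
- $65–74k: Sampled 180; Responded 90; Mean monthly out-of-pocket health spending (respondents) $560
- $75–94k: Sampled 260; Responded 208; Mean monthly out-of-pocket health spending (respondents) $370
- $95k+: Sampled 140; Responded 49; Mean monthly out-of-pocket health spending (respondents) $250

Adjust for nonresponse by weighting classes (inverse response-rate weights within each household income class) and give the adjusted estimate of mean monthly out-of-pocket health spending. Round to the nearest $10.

Class response rates: under $65k 32/80 = 40%, $65–74k 90/180 = 50%, $75–94k 208/260 = 80%, $95k+ 49/140 = 35%.
Each respondent's weight = sampled/responded in their class; summing within a class gives n_sampled, so:
  under $65k: 80 × 630 = 50,400
  $65–74k: 180 × 560 = 100,800
  $75–94k: 260 × 370 = 96,200
  $95k+: 140 × 250 = 35,000
Adjusted estimate = 282,400 / 660 = 427.879 → $430.

$430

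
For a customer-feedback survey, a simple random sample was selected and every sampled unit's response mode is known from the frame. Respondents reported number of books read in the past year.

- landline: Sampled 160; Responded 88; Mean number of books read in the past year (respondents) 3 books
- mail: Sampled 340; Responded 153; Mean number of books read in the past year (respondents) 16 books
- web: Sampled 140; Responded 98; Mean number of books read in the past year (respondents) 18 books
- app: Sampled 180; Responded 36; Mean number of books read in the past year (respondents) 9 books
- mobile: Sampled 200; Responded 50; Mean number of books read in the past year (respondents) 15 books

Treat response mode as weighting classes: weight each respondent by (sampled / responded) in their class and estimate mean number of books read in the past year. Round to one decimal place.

Response rates by class: landline 88/160 = 55%, mail 153/340 = 45%, web 98/140 = 70%, app 36/180 = 20%, mobile 50/200 = 25%.
Weighting each respondent by the inverse class response rate inflates each class back to its sampled size, so the class weight is n_sampled:
  landline: 160 × 3 = 480
  mail: 340 × 16 = 5440
  web: 140 × 18 = 2520
  app: 180 × 9 = 1620
  mobile: 200 × 15 = 3000
Adjusted estimate = 13,060 / 1,020 = 12.8039 → 12.8.

12.8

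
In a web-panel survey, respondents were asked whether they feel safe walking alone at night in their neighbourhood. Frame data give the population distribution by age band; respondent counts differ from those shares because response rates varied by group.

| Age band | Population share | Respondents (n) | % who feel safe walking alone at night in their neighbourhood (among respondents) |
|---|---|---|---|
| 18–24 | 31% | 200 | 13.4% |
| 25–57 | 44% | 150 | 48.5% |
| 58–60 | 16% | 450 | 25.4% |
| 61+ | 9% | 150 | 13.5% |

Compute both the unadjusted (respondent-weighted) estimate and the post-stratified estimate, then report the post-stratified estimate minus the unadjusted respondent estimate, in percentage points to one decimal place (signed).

+6.1 percentage points

Without adjustment, the pooled respondent share is:
  (200/950)×13.4 + (150/950)×48.5 + (450/950)×25.4 + (150/950)×13.5 = 24.6421%
Reweighting by population age band shares:
  0.31×13.4 + 0.44×48.5 + 0.16×25.4 + 0.09×13.5 = 30.773%
Difference = 30.773 − 24.6421 = 6.1309 pp.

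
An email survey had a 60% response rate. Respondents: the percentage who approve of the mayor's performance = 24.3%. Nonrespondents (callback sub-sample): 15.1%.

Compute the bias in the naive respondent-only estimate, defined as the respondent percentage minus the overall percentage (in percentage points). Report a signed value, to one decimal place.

+3.7 percentage points

Nonresponse fraction = 1 − 0.6 = 0.4.
Bias = (nonresponse fraction) × (respondent percentage − nonrespondent percentage)
     = 0.4 × (24.3 − 15.1) = 0.4 × 9.2 = 3.68.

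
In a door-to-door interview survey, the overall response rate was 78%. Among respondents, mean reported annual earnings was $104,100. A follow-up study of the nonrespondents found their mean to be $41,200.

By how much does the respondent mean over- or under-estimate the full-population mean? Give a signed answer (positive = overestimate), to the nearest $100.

+$13,800

Nonresponse fraction = 1 − 0.78 = 0.22.
Bias = (nonresponse fraction) × (respondent mean − nonrespondent mean)
     = 0.22 × (104,100 − 41,200) = 0.22 × 62,900 = 13,838.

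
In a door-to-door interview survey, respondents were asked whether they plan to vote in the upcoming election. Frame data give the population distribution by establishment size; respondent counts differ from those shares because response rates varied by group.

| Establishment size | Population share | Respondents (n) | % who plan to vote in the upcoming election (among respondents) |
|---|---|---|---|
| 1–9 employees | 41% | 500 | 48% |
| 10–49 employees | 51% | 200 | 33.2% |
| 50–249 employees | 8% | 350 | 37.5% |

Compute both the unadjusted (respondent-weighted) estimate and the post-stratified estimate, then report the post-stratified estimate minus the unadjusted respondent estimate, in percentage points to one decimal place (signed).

-2.1 percentage points

Unadjusted (pooled respondent) estimate weights by respondent counts:
  (500/1050)×48 + (200/1050)×33.2 + (350/1050)×37.5 = 41.681%
Post-stratifying to population shares instead:
  0.41×48 + 0.51×33.2 + 0.08×37.5 = 39.612%
Difference = 39.612 − 41.681 = -2.069 pp.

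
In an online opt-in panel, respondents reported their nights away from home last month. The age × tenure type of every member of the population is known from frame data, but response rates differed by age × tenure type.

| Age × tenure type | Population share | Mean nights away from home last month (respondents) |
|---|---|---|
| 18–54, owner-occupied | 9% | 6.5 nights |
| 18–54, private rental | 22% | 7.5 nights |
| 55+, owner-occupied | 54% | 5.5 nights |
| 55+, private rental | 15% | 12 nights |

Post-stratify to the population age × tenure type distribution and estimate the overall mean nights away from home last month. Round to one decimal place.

7.0

Each cell contributes population-share × respondent value:
  18–54, owner-occupied: 0.09 × 6.5 = 0.585
  18–54, private rental: 0.22 × 7.5 = 1.65
  55+, owner-occupied: 0.54 × 5.5 = 2.97
  55+, private rental: 0.15 × 12 = 1.8
Post-stratified estimate = 7.005 → 7.0.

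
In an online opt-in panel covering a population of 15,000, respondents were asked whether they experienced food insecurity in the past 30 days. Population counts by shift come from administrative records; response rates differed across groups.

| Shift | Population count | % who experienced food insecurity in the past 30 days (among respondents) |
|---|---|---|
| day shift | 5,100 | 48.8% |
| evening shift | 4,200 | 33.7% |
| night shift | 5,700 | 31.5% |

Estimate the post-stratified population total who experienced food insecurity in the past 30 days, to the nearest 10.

Estimated count per cell = population count × respondent percentage:
  day shift: 5,100 × 48.8% = 2488.8
  evening shift: 4,200 × 33.7% = 1415.4
  night shift: 5,700 × 31.5% = 1795.5
Estimated total = 5699.7 → 5,700.

5,700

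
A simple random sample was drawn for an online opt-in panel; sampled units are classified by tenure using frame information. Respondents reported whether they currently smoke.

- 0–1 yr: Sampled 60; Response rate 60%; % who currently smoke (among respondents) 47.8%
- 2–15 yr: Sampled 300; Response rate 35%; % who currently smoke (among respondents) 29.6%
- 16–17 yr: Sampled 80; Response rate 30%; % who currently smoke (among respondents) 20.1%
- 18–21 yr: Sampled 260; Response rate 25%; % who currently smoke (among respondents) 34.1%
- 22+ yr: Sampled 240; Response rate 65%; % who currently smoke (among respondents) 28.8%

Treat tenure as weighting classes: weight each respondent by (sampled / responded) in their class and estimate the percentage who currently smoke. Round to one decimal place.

With weight = n_sampled/n_responded per class, the weighted class total is n_sampled:
  0–1 yr: 60 × 47.8 = 2868
  2–15 yr: 300 × 29.6 = 8880
  16–17 yr: 80 × 20.1 = 1608
  18–21 yr: 260 × 34.1 = 8866
  22+ yr: 240 × 28.8 = 6912
Adjusted estimate = 29,134 / 940 = 30.9936 → 31.0%.

31.0%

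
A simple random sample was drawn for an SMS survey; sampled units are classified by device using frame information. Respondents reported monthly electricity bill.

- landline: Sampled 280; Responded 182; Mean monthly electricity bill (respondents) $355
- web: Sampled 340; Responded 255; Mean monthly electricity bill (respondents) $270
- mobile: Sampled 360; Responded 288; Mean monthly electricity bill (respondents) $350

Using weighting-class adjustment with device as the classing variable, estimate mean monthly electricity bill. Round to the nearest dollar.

$324

Class response rates: landline 182/280 = 65%, web 255/340 = 75%, mobile 288/360 = 80%.
With weight = n_sampled/n_responded per class, the weighted class total is n_sampled:
  landline: 280 × 355 = 99,400
  web: 340 × 270 = 91,800
  mobile: 360 × 350 = 126,000
Adjusted estimate = 317,200 / 980 = 323.673 → $324.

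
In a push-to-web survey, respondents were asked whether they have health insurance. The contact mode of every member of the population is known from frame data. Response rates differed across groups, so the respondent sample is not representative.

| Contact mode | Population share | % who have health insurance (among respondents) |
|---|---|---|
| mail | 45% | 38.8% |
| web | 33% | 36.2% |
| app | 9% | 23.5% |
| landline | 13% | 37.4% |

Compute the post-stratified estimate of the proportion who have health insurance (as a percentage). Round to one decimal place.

36.4%

Weight each group's respondent value by its population share:
  mail: 0.45 × 38.8 = 17.46
  web: 0.33 × 36.2 = 11.946
  app: 0.09 × 23.5 = 2.115
  landline: 0.13 × 37.4 = 4.862
Post-stratified estimate = 36.383 → 36.4%.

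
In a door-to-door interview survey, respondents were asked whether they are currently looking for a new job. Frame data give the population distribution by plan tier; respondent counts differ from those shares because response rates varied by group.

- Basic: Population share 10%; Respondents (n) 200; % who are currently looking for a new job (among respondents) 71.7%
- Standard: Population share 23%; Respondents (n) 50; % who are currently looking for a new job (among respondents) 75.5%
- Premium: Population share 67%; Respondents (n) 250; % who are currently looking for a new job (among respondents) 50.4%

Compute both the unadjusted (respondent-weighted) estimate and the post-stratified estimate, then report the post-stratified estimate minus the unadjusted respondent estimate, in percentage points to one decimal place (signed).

-3.1 percentage points

Unadjusted (pooled respondent) estimate weights by respondent counts:
  (200/500)×71.7 + (50/500)×75.5 + (250/500)×50.4 = 61.43%
Post-stratified estimate weights by population shares:
  0.1×71.7 + 0.23×75.5 + 0.67×50.4 = 58.303%
Difference = 58.303 − 61.43 = -3.127 pp.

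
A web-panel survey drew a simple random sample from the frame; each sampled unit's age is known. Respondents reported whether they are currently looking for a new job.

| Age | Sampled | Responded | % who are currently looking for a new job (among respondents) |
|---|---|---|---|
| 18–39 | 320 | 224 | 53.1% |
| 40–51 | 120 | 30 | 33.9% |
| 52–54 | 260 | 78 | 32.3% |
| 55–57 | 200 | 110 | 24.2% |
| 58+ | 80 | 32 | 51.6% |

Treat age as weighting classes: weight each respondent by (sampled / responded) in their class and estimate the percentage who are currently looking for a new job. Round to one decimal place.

Class response rates: 18–39 224/320 = 70%, 40–51 30/120 = 25%, 52–54 78/260 = 30%, 55–57 110/200 = 55%, 58+ 32/80 = 40%.
Each respondent's weight = sampled/responded in their class; summing within a class gives n_sampled, so:
  18–39: 320 × 53.1 = 16,992
  40–51: 120 × 33.9 = 4068
  52–54: 260 × 32.3 = 8398
  55–57: 200 × 24.2 = 4840
  58+: 80 × 51.6 = 4128
Adjusted estimate = 38,426 / 980 = 39.2102 → 39.2%.

39.2%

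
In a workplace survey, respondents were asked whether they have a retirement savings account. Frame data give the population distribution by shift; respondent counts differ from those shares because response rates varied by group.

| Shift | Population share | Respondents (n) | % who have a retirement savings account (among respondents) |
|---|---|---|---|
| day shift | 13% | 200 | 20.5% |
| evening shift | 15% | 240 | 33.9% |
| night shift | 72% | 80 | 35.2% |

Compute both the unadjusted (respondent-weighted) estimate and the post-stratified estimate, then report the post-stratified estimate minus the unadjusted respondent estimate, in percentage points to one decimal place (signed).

Without adjustment, the pooled respondent share is:
  (200/520)×20.5 + (240/520)×33.9 + (80/520)×35.2 = 28.9462%
Reweighting by population shift shares:
  0.13×20.5 + 0.15×33.9 + 0.72×35.2 = 33.094%
Difference = 33.094 − 28.9462 = 4.1478 pp.

+4.1 percentage points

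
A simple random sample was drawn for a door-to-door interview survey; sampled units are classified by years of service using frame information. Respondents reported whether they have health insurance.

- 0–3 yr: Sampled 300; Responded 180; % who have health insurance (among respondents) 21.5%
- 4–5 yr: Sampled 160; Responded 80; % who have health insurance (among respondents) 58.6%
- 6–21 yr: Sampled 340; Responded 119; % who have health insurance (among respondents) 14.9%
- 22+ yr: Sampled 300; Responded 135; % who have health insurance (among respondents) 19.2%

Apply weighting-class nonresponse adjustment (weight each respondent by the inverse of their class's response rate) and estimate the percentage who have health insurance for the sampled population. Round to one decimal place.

Class response rates: 0–3 yr 180/300 = 60%, 4–5 yr 80/160 = 50%, 6–21 yr 119/340 = 35%, 22+ yr 135/300 = 45%.
With weight = n_sampled/n_responded per class, the weighted class total is n_sampled:
  0–3 yr: 300 × 21.5 = 6450
  4–5 yr: 160 × 58.6 = 9376
  6–21 yr: 340 × 14.9 = 5066
  22+ yr: 300 × 19.2 = 5760
Adjusted estimate = 26,652 / 1,100 = 24.2291 → 24.2%.

24.2%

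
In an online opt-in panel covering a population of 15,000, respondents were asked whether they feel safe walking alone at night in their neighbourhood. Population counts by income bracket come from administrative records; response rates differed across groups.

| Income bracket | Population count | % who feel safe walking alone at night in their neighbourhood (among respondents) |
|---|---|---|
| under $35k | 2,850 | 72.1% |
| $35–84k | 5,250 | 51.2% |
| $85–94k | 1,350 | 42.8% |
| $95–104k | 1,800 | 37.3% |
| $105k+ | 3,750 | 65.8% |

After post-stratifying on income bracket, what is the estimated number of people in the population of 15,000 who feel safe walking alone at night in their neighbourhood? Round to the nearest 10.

8,460

Apply each group's respondent rate to its population count:
  under $35k: 2,850 × 72.1% = 2054.85
  $35–84k: 5,250 × 51.2% = 2688
  $85–94k: 1,350 × 42.8% = 577.8
  $95–104k: 1,800 × 37.3% = 671.4
  $105k+: 3,750 × 65.8% = 2467.5
Estimated total = 8459.55 → 8,460.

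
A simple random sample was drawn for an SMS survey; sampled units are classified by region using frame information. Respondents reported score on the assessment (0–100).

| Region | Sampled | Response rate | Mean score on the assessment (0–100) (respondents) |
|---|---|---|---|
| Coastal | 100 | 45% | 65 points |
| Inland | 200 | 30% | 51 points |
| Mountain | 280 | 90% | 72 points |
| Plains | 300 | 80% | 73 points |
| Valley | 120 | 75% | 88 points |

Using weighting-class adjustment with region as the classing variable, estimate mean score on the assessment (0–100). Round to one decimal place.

69.3

With weight = n_sampled/n_responded per class, the weighted class total is n_sampled:
  Coastal: 100 × 65 = 6500
  Inland: 200 × 51 = 10,200
  Mountain: 280 × 72 = 20,160
  Plains: 300 × 73 = 21,900
  Valley: 120 × 88 = 10,560
Adjusted estimate = 69,320 / 1,000 = 69.32 → 69.3.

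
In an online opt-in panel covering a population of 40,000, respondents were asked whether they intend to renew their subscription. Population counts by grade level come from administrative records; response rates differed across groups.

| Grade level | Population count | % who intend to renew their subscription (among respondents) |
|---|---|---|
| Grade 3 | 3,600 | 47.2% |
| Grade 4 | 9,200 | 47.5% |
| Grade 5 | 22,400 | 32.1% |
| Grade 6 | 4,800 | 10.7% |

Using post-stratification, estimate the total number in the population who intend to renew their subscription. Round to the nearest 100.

Each cell contributes its population count × the respondent rate:
  Grade 3: 3,600 × 47.2% = 1699.2
  Grade 4: 9,200 × 47.5% = 4370
  Grade 5: 22,400 × 32.1% = 7190.4
  Grade 6: 4,800 × 10.7% = 513.6
Estimated total = 13773.2 → 13,800.

13,800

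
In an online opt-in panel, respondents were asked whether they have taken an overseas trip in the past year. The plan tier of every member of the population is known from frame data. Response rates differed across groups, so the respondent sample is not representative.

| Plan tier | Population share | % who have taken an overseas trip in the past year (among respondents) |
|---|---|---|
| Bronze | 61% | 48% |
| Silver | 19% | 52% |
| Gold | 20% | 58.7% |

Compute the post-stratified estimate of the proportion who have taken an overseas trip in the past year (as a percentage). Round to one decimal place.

Weight each group's respondent value by its population share:
  Bronze: 0.61 × 48 = 29.28
  Silver: 0.19 × 52 = 9.88
  Gold: 0.2 × 58.7 = 11.74
Post-stratified estimate = 50.9 → 50.9%.

50.9%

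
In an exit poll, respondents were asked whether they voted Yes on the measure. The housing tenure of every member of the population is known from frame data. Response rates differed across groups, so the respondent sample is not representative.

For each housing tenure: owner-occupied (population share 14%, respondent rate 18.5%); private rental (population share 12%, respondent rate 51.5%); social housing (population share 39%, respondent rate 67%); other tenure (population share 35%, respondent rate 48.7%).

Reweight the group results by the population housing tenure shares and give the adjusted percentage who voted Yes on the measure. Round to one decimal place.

Each cell contributes population-share × respondent value:
  owner-occupied: 0.14 × 18.5 = 2.59
  private rental: 0.12 × 51.5 = 6.18
  social housing: 0.39 × 67 = 26.13
  other tenure: 0.35 × 48.7 = 17.045
Post-stratified estimate = 51.945 → 51.9%.

51.9%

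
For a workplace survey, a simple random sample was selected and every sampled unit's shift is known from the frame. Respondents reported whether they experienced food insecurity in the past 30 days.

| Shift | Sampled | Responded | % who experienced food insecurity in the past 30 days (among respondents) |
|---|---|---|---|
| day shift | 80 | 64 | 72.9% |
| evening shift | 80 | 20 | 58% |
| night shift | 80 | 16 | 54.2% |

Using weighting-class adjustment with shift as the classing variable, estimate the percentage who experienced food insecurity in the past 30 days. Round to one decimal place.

61.7%

Response rates by class: day shift 64/80 = 80%, evening shift 20/80 = 25%, night shift 16/80 = 20%.
With weight = n_sampled/n_responded per class, the weighted class total is n_sampled:
  day shift: 80 × 72.9 = 5832
  evening shift: 80 × 58 = 4640
  night shift: 80 × 54.2 = 4336
Adjusted estimate = 14,808 / 240 = 61.7 → 61.7%.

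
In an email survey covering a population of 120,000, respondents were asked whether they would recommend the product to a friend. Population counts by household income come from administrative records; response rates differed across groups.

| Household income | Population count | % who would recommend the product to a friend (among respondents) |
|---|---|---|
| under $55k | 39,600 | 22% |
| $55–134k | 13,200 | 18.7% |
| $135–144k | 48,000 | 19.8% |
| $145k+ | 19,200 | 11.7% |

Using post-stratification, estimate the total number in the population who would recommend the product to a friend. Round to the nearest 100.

Apply each group's respondent rate to its population count:
  under $55k: 39,600 × 22% = 8712
  $55–134k: 13,200 × 18.7% = 2468.4
  $135–144k: 48,000 × 19.8% = 9504
  $145k+: 19,200 × 11.7% = 2246.4
Estimated total = 22930.8 → 22,900.

22,900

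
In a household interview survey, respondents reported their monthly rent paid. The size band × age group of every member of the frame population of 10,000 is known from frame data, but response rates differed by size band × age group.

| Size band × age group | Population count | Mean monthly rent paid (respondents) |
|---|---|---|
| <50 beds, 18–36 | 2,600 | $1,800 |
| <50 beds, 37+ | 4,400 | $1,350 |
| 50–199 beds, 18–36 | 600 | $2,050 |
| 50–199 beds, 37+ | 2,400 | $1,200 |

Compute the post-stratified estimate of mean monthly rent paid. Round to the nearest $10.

Each cell contributes population-share × respondent value:
  <50 beds, 18–36: (2,600/10,000) × 1800 = 468
  <50 beds, 37+: (4,400/10,000) × 1350 = 594
  50–199 beds, 18–36: (600/10,000) × 2050 = 123
  50–199 beds, 37+: (2,400/10,000) × 1200 = 288
Post-stratified estimate = 1473 → $1,470.

$1,470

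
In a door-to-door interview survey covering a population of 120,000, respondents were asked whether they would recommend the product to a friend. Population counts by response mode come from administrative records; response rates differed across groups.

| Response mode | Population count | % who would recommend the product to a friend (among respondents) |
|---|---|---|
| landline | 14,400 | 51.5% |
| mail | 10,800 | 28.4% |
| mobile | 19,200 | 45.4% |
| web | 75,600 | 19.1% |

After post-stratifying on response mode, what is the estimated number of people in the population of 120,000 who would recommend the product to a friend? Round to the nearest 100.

Estimated count per cell = population count × respondent percentage:
  landline: 14,400 × 51.5% = 7416
  mail: 10,800 × 28.4% = 3067.2
  mobile: 19,200 × 45.4% = 8716.8
  web: 75,600 × 19.1% = 14439.6
Estimated total = 33639.6 → 33,600.

33,600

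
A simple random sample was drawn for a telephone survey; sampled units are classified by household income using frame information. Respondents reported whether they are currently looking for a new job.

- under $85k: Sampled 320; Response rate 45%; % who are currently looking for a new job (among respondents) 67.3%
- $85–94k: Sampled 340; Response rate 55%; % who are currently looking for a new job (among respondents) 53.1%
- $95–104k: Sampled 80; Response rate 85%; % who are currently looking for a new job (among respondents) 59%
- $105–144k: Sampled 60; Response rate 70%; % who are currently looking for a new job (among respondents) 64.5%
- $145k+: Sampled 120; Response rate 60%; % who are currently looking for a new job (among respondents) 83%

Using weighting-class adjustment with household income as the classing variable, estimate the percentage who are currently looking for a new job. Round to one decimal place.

63.2%

Inverse-response-rate weighting restores each class to its sampled count, so class totals weight by n_sampled:
  under $85k: 320 × 67.3 = 21,536
  $85–94k: 340 × 53.1 = 18,054
  $95–104k: 80 × 59 = 4720
  $105–144k: 60 × 64.5 = 3870
  $145k+: 120 × 83 = 9960
Adjusted estimate = 58,140 / 920 = 63.1957 → 63.2%.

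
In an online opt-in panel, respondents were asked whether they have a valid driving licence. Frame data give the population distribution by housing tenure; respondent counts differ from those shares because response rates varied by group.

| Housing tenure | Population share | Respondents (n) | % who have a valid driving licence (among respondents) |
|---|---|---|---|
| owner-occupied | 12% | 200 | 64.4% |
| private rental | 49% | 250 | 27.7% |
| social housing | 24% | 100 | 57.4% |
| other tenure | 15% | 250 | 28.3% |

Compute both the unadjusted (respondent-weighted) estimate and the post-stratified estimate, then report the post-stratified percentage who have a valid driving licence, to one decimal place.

Without adjustment, the pooled respondent share is:
  (200/800)×64.4 + (250/800)×27.7 + (100/800)×57.4 + (250/800)×28.3 = 40.775%
Post-stratified estimate weights by population shares:
  0.12×64.4 + 0.49×27.7 + 0.24×57.4 + 0.15×28.3 = 39.322%

39.3%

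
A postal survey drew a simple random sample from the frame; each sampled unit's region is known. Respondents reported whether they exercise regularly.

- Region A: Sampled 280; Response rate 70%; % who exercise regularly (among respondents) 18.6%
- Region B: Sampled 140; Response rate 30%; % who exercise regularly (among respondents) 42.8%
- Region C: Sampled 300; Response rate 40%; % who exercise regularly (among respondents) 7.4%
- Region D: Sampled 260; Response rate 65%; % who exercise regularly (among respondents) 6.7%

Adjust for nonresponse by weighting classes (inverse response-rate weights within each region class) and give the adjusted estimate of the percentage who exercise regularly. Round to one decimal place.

15.5%

With weight = n_sampled/n_responded per class, the weighted class total is n_sampled:
  Region A: 280 × 18.6 = 5208
  Region B: 140 × 42.8 = 5992
  Region C: 300 × 7.4 = 2220
  Region D: 260 × 6.7 = 1742
Adjusted estimate = 15,162 / 980 = 15.4714 → 15.5%.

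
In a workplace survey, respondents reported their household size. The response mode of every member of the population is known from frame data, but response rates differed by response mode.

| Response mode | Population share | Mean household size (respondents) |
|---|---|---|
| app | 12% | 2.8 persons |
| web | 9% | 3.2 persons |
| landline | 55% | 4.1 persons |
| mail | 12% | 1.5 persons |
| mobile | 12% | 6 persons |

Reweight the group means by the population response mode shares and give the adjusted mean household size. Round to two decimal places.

3.78

Post-stratification weights by population share, not respondent share:
  app: 0.12 × 2.8 = 0.336
  web: 0.09 × 3.2 = 0.288
  landline: 0.55 × 4.1 = 2.255
  mail: 0.12 × 1.5 = 0.18
  mobile: 0.12 × 6 = 0.72
Post-stratified estimate = 3.779 → 3.78.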